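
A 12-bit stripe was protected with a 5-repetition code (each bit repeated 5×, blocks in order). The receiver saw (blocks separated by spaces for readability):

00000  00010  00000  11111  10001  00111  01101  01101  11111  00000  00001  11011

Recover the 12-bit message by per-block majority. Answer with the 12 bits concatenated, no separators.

Block 1 (00000): 0 ones → 0
Block 2 (00010): 1 one → 0
Block 3 (00000): 0 ones → 0
Block 4 (11111): 5 ones → 1
Block 5 (10001): 2 ones → 0
Block 6 (00111): 3 ones → 1
Block 7 (01101): 3 ones → 1
Block 8 (01101): 3 ones → 1
Block 9 (11111): 5 ones → 1
Block 10 (00000): 0 ones → 0
Block 11 (00001): 1 one → 0
Block 12 (11011): 4 ones → 1

000101111001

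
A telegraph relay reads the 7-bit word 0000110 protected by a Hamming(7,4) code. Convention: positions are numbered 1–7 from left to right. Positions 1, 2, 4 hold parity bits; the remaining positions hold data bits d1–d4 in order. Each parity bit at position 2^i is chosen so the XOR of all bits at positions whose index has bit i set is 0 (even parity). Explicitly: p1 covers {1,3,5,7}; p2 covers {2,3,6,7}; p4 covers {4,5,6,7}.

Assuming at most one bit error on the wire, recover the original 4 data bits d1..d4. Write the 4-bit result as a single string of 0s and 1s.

s1 (pos 1,3,5,7): 0⊕0⊕1⊕0 = 1
s2 (pos 2,3,6,7): 0⊕0⊕1⊕0 = 1
s4 (pos 4,5,6,7): 0⊕1⊕1⊕0 = 0
Syndrome s4…s1 = 011 → error at position 3.
Flip position 3: 0000110 → 0010110
Read data bits from positions 3,5,6,7: 1110

1110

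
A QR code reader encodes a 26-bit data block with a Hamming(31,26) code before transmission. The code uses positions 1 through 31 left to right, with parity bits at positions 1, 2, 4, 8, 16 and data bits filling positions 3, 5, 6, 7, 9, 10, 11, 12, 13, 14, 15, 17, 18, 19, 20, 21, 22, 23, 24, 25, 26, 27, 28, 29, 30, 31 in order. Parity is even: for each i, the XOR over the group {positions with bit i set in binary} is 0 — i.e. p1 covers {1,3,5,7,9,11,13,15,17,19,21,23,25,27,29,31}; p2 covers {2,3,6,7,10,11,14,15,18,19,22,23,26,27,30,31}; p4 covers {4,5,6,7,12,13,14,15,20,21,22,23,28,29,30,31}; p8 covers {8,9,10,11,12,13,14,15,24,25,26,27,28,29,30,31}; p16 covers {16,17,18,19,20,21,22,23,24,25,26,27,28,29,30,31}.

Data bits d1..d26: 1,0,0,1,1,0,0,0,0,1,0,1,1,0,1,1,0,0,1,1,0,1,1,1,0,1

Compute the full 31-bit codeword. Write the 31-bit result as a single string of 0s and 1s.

1011001010000100110110011011101

Place data at non-parity positions: p1 p2 1 p4 0 0 1 p8 1 0 0 0 0 1 0 p16 1 1 0 1 1 0 0 1 1 0 1 1 1 0 1
p1 (pos 1,3,5,7,9,11,13,15,17,19,21,23,25,27,29,31): XOR of data positions = 1⊕0⊕1⊕1⊕0⊕0⊕0⊕1⊕0⊕1⊕0⊕1⊕1⊕1⊕1 = 1
p2 (pos 2,3,6,7,10,11,14,15,18,19,22,23,26,27,30,31): XOR of data positions = 1⊕0⊕1⊕0⊕0⊕1⊕0⊕1⊕0⊕0⊕0⊕0⊕1⊕0⊕1 = 0
p4 (pos 4,5,6,7,12,13,14,15,20,21,22,23,28,29,30,31): XOR of data positions = 0⊕0⊕1⊕0⊕0⊕1⊕0⊕1⊕1⊕0⊕0⊕1⊕1⊕0⊕1 = 1
p8 (pos 8,9,10,11,12,13,14,15,24,25,26,27,28,29,30,31): XOR of data positions = 1⊕0⊕0⊕0⊕0⊕1⊕0⊕1⊕1⊕0⊕1⊕1⊕1⊕0⊕1 = 0
p16 (pos 16,17,18,19,20,21,22,23,24,25,26,27,28,29,30,31): XOR of data positions = 1⊕1⊕0⊕1⊕1⊕0⊕0⊕1⊕1⊕0⊕1⊕1⊕1⊕0⊕1 = 0
Codeword: 1011001010000100110110011011101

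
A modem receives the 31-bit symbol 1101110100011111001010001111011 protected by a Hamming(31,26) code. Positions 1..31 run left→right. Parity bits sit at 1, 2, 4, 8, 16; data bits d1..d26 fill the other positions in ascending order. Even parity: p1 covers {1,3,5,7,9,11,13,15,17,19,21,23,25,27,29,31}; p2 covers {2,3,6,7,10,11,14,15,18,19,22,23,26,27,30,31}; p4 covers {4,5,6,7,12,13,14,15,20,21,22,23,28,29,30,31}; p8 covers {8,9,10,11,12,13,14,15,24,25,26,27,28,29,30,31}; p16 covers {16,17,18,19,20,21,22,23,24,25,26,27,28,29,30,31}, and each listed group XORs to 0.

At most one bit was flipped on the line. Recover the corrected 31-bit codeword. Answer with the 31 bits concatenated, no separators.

s1 (pos 1,3,5,7,9,11,13,15,17,19,21,23,25,27,29,31): 1⊕0⊕1⊕0⊕0⊕0⊕1⊕1⊕0⊕1⊕1⊕0⊕1⊕1⊕0⊕1 = 1
s2 (pos 2,3,6,7,10,11,14,15,18,19,22,23,26,27,30,31): 1⊕0⊕1⊕0⊕0⊕0⊕1⊕1⊕0⊕1⊕0⊕0⊕1⊕1⊕1⊕1 = 1
s4 (pos 4,5,6,7,12,13,14,15,20,21,22,23,28,29,30,31): 1⊕1⊕1⊕0⊕1⊕1⊕1⊕1⊕0⊕1⊕0⊕0⊕1⊕0⊕1⊕1 = 1
s8 (pos 8,9,10,11,12,13,14,15,24,25,26,27,28,29,30,31): 1⊕0⊕0⊕0⊕1⊕1⊕1⊕1⊕0⊕1⊕1⊕1⊕1⊕0⊕1⊕1 = 1
s16 (pos 16,17,18,19,20,21,22,23,24,25,26,27,28,29,30,31): 1⊕0⊕0⊕1⊕0⊕1⊕0⊕0⊕0⊕1⊕1⊕1⊕1⊕0⊕1⊕1 = 1
Syndrome s16…s1 = 11111 → error at position 31.
Flip position 31: 1101110100011111001010001111011 → 1101110100011111001010001111010

1101110100011111001010001111010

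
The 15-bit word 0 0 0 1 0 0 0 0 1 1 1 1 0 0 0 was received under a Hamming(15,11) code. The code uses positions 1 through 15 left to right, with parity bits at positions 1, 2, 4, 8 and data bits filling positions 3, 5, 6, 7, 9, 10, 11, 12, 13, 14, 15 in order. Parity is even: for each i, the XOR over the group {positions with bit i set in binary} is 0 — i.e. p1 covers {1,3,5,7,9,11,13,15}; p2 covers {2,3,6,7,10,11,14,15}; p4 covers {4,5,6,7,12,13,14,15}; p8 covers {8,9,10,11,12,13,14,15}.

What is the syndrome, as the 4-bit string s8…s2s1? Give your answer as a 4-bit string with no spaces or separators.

0000

s1 (pos 1,3,5,7,9,11,13,15): 0⊕0⊕0⊕0⊕1⊕1⊕0⊕0 = 0
s2 (pos 2,3,6,7,10,11,14,15): 0⊕0⊕0⊕0⊕1⊕1⊕0⊕0 = 0
s4 (pos 4,5,6,7,12,13,14,15): 1⊕0⊕0⊕0⊕1⊕0⊕0⊕0 = 0
s8 (pos 8,9,10,11,12,13,14,15): 0⊕1⊕1⊕1⊕1⊕0⊕0⊕0 = 0
Syndrome s8…s1 = 0000 → no error.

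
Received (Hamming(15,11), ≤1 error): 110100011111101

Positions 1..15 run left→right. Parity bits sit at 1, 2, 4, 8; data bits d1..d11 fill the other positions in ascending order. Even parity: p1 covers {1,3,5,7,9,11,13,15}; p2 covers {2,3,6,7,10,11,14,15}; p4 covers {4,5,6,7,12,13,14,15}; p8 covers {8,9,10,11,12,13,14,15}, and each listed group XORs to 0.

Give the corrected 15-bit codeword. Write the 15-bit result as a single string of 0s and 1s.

110100010111101

s1 (pos 1,3,5,7,9,11,13,15): 1⊕0⊕0⊕0⊕1⊕1⊕1⊕1 = 1
s2 (pos 2,3,6,7,10,11,14,15): 1⊕0⊕0⊕0⊕1⊕1⊕0⊕1 = 0
s4 (pos 4,5,6,7,12,13,14,15): 1⊕0⊕0⊕0⊕1⊕1⊕0⊕1 = 0
s8 (pos 8,9,10,11,12,13,14,15): 1⊕1⊕1⊕1⊕1⊕1⊕0⊕1 = 1
Syndrome s8…s1 = 1001 → error at position 9.
Flip position 9: 110100011111101 → 110100010111101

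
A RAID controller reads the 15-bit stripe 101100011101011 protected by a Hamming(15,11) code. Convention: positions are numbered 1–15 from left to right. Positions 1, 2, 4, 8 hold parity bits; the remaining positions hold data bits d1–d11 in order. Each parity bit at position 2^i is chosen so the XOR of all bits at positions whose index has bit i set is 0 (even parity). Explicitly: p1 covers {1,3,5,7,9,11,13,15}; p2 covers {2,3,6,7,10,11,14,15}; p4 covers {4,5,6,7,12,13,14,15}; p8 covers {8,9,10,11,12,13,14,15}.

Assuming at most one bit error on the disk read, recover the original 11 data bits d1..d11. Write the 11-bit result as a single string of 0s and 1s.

10001101011

s1 (pos 1,3,5,7,9,11,13,15): 1⊕1⊕0⊕0⊕1⊕0⊕0⊕1 = 0
s2 (pos 2,3,6,7,10,11,14,15): 0⊕1⊕0⊕0⊕1⊕0⊕1⊕1 = 0
s4 (pos 4,5,6,7,12,13,14,15): 1⊕0⊕0⊕0⊕1⊕0⊕1⊕1 = 0
s8 (pos 8,9,10,11,12,13,14,15): 1⊕1⊕1⊕0⊕1⊕0⊕1⊕1 = 0
Syndrome s8…s1 = 0000 → no error.
Read data bits from positions 3,5,6,7,9,10,11,12,13,14,15: 10001101011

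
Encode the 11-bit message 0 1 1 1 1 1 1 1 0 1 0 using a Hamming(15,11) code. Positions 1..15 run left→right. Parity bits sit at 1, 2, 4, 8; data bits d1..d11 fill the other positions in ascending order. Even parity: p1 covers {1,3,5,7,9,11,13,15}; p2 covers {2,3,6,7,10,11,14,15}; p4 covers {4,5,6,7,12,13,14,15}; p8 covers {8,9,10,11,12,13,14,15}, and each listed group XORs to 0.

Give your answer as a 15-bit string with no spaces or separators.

Place data at non-parity positions: p1 p2 0 p4 1 1 1 p8 1 1 1 1 0 1 0
p1 (pos 1,3,5,7,9,11,13,15): XOR of data positions = 0⊕1⊕1⊕1⊕1⊕0⊕0 = 0
p2 (pos 2,3,6,7,10,11,14,15): XOR of data positions = 0⊕1⊕1⊕1⊕1⊕1⊕0 = 1
p4 (pos 4,5,6,7,12,13,14,15): XOR of data positions = 1⊕1⊕1⊕1⊕0⊕1⊕0 = 1
p8 (pos 8,9,10,11,12,13,14,15): XOR of data positions = 1⊕1⊕1⊕1⊕0⊕1⊕0 = 1
Codeword: 010111111111010

010111111111010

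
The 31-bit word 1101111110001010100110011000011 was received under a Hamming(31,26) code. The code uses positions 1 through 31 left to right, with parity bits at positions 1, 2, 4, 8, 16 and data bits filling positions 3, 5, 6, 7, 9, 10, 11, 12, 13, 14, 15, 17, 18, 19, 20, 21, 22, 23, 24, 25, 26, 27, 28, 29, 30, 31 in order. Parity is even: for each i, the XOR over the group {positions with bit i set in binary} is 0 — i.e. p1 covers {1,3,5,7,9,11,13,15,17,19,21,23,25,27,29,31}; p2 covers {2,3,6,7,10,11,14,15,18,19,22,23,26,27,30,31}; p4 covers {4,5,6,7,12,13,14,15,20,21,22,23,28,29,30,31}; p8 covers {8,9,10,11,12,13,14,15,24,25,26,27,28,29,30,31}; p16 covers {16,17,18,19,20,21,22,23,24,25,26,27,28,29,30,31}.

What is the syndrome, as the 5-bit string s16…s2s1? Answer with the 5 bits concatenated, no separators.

s1 (pos 1,3,5,7,9,11,13,15,17,19,21,23,25,27,29,31): 1⊕0⊕1⊕1⊕1⊕0⊕1⊕1⊕1⊕0⊕1⊕0⊕1⊕0⊕0⊕1 = 0
s2 (pos 2,3,6,7,10,11,14,15,18,19,22,23,26,27,30,31): 1⊕0⊕1⊕1⊕0⊕0⊕0⊕1⊕0⊕0⊕0⊕0⊕0⊕0⊕1⊕1 = 0
s4 (pos 4,5,6,7,12,13,14,15,20,21,22,23,28,29,30,31): 1⊕1⊕1⊕1⊕0⊕1⊕0⊕1⊕1⊕1⊕0⊕0⊕0⊕0⊕1⊕1 = 0
s8 (pos 8,9,10,11,12,13,14,15,24,25,26,27,28,29,30,31): 1⊕1⊕0⊕0⊕0⊕1⊕0⊕1⊕1⊕1⊕0⊕0⊕0⊕0⊕1⊕1 = 0
s16 (pos 16,17,18,19,20,21,22,23,24,25,26,27,28,29,30,31): 0⊕1⊕0⊕0⊕1⊕1⊕0⊕0⊕1⊕1⊕0⊕0⊕0⊕0⊕1⊕1 = 1
Syndrome s16…s1 = 10000 → error at position 16.

10000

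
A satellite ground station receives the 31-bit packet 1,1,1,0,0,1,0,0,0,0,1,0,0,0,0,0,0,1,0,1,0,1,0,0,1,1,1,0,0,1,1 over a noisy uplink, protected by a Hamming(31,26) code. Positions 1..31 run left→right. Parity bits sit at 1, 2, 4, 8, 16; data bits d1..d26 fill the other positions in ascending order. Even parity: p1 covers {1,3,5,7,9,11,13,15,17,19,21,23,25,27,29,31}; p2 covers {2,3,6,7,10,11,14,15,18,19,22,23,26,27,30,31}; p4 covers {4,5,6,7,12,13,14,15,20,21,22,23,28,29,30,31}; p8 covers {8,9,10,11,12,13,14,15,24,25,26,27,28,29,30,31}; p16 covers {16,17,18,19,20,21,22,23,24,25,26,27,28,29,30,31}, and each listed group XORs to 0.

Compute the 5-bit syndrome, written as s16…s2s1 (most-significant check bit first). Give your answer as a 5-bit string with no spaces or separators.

s1 (pos 1,3,5,7,9,11,13,15,17,19,21,23,25,27,29,31): 1⊕1⊕0⊕0⊕0⊕1⊕0⊕0⊕0⊕0⊕0⊕0⊕1⊕1⊕0⊕1 = 0
s2 (pos 2,3,6,7,10,11,14,15,18,19,22,23,26,27,30,31): 1⊕1⊕1⊕0⊕0⊕1⊕0⊕0⊕1⊕0⊕1⊕0⊕1⊕1⊕1⊕1 = 0
s4 (pos 4,5,6,7,12,13,14,15,20,21,22,23,28,29,30,31): 0⊕0⊕1⊕0⊕0⊕0⊕0⊕0⊕1⊕0⊕1⊕0⊕0⊕0⊕1⊕1 = 1
s8 (pos 8,9,10,11,12,13,14,15,24,25,26,27,28,29,30,31): 0⊕0⊕0⊕1⊕0⊕0⊕0⊕0⊕0⊕1⊕1⊕1⊕0⊕0⊕1⊕1 = 0
s16 (pos 16,17,18,19,20,21,22,23,24,25,26,27,28,29,30,31): 0⊕0⊕1⊕0⊕1⊕0⊕1⊕0⊕0⊕1⊕1⊕1⊕0⊕0⊕1⊕1 = 0
Syndrome s16…s1 = 00100 → error at position 4.

00100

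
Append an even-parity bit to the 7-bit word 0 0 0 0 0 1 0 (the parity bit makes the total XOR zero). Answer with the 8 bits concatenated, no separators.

00000101

XOR of the 7 data bits: 0⊕0⊕0⊕0⊕0⊕1⊕0 = 1
Parity bit = 1 (so all 8 bits XOR to 0).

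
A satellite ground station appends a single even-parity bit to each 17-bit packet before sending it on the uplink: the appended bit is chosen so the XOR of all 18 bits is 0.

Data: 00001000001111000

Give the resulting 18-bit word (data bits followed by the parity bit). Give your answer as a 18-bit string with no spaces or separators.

XOR of the 17 data bits: 0⊕0⊕0⊕0⊕1⊕0⊕0⊕0⊕0⊕0⊕1⊕1⊕1⊕1⊕0⊕0⊕0 = 1
Parity bit = 1 (so all 18 bits XOR to 0).

000010000011110001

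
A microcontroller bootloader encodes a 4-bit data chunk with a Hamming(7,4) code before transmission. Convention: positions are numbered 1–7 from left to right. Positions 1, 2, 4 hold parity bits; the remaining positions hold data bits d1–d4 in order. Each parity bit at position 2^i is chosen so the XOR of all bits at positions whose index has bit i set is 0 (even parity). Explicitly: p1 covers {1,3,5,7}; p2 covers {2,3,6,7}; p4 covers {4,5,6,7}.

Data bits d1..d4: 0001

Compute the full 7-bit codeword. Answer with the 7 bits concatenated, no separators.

Place data at non-parity positions: p1 p2 0 p4 0 0 1
p1 (pos 1,3,5,7): XOR of data positions = 0⊕0⊕1 = 1
p2 (pos 2,3,6,7): XOR of data positions = 0⊕0⊕1 = 1
p4 (pos 4,5,6,7): XOR of data positions = 0⊕0⊕1 = 1
Codeword: 1101001

1101001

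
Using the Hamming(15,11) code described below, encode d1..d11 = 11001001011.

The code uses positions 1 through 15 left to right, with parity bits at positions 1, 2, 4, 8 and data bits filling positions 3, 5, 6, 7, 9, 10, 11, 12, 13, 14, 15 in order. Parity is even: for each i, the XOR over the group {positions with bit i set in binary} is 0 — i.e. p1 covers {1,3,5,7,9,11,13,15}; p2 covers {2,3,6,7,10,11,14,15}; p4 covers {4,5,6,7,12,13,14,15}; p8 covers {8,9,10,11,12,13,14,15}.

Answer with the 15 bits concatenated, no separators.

Place data at non-parity positions: p1 p2 1 p4 1 0 0 p8 1 0 0 1 0 1 1
p1 (pos 1,3,5,7,9,11,13,15): XOR of data positions = 1⊕1⊕0⊕1⊕0⊕0⊕1 = 0
p2 (pos 2,3,6,7,10,11,14,15): XOR of data positions = 1⊕0⊕0⊕0⊕0⊕1⊕1 = 1
p4 (pos 4,5,6,7,12,13,14,15): XOR of data positions = 1⊕0⊕0⊕1⊕0⊕1⊕1 = 0
p8 (pos 8,9,10,11,12,13,14,15): XOR of data positions = 1⊕0⊕0⊕1⊕0⊕1⊕1 = 0
Codeword: 011010001001011

011010001001011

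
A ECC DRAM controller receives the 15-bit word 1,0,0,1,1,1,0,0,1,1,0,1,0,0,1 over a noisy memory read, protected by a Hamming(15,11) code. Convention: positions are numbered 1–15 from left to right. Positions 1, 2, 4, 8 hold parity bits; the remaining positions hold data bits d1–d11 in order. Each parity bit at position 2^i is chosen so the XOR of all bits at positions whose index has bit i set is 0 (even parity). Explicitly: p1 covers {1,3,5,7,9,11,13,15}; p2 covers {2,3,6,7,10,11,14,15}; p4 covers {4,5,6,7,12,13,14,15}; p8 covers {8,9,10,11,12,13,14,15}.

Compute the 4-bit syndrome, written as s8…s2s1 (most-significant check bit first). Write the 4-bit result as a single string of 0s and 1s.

s1 (pos 1,3,5,7,9,11,13,15): 1⊕0⊕1⊕0⊕1⊕0⊕0⊕1 = 0
s2 (pos 2,3,6,7,10,11,14,15): 0⊕0⊕1⊕0⊕1⊕0⊕0⊕1 = 1
s4 (pos 4,5,6,7,12,13,14,15): 1⊕1⊕1⊕0⊕1⊕0⊕0⊕1 = 1
s8 (pos 8,9,10,11,12,13,14,15): 0⊕1⊕1⊕0⊕1⊕0⊕0⊕1 = 0
Syndrome s8…s1 = 0110 → error at position 6.

0110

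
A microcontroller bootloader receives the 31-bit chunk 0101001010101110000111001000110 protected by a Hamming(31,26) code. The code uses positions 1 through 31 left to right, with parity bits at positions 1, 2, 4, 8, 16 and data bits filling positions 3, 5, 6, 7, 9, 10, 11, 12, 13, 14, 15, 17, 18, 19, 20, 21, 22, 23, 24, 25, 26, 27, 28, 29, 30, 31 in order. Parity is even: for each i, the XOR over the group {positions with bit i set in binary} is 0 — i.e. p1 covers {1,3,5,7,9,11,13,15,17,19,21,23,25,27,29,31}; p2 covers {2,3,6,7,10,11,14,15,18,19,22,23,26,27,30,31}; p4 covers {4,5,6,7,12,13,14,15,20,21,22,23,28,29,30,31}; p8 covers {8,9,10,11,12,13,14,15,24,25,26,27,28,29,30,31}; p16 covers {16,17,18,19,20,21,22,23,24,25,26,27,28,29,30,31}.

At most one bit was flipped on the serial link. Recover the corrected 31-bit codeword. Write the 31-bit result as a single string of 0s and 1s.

s1 (pos 1,3,5,7,9,11,13,15,17,19,21,23,25,27,29,31): 0⊕0⊕0⊕1⊕1⊕1⊕1⊕1⊕0⊕0⊕1⊕0⊕1⊕0⊕1⊕0 = 0
s2 (pos 2,3,6,7,10,11,14,15,18,19,22,23,26,27,30,31): 1⊕0⊕0⊕1⊕0⊕1⊕1⊕1⊕0⊕0⊕1⊕0⊕0⊕0⊕1⊕0 = 1
s4 (pos 4,5,6,7,12,13,14,15,20,21,22,23,28,29,30,31): 1⊕0⊕0⊕1⊕0⊕1⊕1⊕1⊕1⊕1⊕1⊕0⊕0⊕1⊕1⊕0 = 0
s8 (pos 8,9,10,11,12,13,14,15,24,25,26,27,28,29,30,31): 0⊕1⊕0⊕1⊕0⊕1⊕1⊕1⊕0⊕1⊕0⊕0⊕0⊕1⊕1⊕0 = 0
s16 (pos 16,17,18,19,20,21,22,23,24,25,26,27,28,29,30,31): 0⊕0⊕0⊕0⊕1⊕1⊕1⊕0⊕0⊕1⊕0⊕0⊕0⊕1⊕1⊕0 = 0
Syndrome s16…s1 = 00010 → error at position 2.
Flip position 2: 0101001010101110000111001000110 → 0001001010101110000111001000110

0001001010101110000111001000110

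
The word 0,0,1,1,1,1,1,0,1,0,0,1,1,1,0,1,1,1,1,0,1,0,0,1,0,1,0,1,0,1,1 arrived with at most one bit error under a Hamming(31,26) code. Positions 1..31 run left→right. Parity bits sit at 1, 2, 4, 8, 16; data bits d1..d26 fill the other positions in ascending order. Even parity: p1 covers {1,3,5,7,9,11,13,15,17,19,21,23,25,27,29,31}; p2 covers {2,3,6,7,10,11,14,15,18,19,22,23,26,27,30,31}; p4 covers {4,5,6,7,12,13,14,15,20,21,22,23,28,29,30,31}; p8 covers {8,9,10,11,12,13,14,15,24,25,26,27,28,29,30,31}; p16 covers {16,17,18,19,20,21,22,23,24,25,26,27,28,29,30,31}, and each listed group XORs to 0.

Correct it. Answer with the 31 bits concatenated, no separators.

0011111010011111111010010101011

s1 (pos 1,3,5,7,9,11,13,15,17,19,21,23,25,27,29,31): 0⊕1⊕1⊕1⊕1⊕0⊕1⊕0⊕1⊕1⊕1⊕0⊕0⊕0⊕0⊕1 = 1
s2 (pos 2,3,6,7,10,11,14,15,18,19,22,23,26,27,30,31): 0⊕1⊕1⊕1⊕0⊕0⊕1⊕0⊕1⊕1⊕0⊕0⊕1⊕0⊕1⊕1 = 1
s4 (pos 4,5,6,7,12,13,14,15,20,21,22,23,28,29,30,31): 1⊕1⊕1⊕1⊕1⊕1⊕1⊕0⊕0⊕1⊕0⊕0⊕1⊕0⊕1⊕1 = 1
s8 (pos 8,9,10,11,12,13,14,15,24,25,26,27,28,29,30,31): 0⊕1⊕0⊕0⊕1⊕1⊕1⊕0⊕1⊕0⊕1⊕0⊕1⊕0⊕1⊕1 = 1
s16 (pos 16,17,18,19,20,21,22,23,24,25,26,27,28,29,30,31): 1⊕1⊕1⊕1⊕0⊕1⊕0⊕0⊕1⊕0⊕1⊕0⊕1⊕0⊕1⊕1 = 0
Syndrome s16…s1 = 01111 → error at position 15.
Flip position 15: 0011111010011101111010010101011 → 0011111010011111111010010101011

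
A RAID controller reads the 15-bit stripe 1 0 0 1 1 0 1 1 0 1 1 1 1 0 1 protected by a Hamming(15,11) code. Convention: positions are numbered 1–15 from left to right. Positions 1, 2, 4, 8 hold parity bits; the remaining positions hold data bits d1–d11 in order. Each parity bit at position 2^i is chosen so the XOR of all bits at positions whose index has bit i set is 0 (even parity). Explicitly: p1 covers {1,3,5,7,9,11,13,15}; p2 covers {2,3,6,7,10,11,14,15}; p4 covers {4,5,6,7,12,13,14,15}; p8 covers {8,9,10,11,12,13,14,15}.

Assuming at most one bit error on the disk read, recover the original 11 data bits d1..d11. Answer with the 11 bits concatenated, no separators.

s1 (pos 1,3,5,7,9,11,13,15): 1⊕0⊕1⊕1⊕0⊕1⊕1⊕1 = 0
s2 (pos 2,3,6,7,10,11,14,15): 0⊕0⊕0⊕1⊕1⊕1⊕0⊕1 = 0
s4 (pos 4,5,6,7,12,13,14,15): 1⊕1⊕0⊕1⊕1⊕1⊕0⊕1 = 0
s8 (pos 8,9,10,11,12,13,14,15): 1⊕0⊕1⊕1⊕1⊕1⊕0⊕1 = 0
Syndrome s8…s1 = 0000 → no error.
Read data bits from positions 3,5,6,7,9,10,11,12,13,14,15: 01010111101

01010111101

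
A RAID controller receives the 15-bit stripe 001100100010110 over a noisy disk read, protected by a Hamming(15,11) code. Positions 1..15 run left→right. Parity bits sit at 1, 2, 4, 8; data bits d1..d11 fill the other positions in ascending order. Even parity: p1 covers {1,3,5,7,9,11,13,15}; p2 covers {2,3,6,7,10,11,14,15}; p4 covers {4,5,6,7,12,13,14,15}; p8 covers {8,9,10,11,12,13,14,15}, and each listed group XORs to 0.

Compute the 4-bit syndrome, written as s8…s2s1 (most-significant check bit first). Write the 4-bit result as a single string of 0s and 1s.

1000

s1 (pos 1,3,5,7,9,11,13,15): 0⊕1⊕0⊕1⊕0⊕1⊕1⊕0 = 0
s2 (pos 2,3,6,7,10,11,14,15): 0⊕1⊕0⊕1⊕0⊕1⊕1⊕0 = 0
s4 (pos 4,5,6,7,12,13,14,15): 1⊕0⊕0⊕1⊕0⊕1⊕1⊕0 = 0
s8 (pos 8,9,10,11,12,13,14,15): 0⊕0⊕0⊕1⊕0⊕1⊕1⊕0 = 1
Syndrome s8…s1 = 1000 → error at position 8.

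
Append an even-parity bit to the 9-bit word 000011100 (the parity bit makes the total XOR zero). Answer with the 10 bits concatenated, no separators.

XOR of the 9 data bits: 0⊕0⊕0⊕0⊕1⊕1⊕1⊕0⊕0 = 1
Parity bit = 1 (so all 10 bits XOR to 0).

0000111001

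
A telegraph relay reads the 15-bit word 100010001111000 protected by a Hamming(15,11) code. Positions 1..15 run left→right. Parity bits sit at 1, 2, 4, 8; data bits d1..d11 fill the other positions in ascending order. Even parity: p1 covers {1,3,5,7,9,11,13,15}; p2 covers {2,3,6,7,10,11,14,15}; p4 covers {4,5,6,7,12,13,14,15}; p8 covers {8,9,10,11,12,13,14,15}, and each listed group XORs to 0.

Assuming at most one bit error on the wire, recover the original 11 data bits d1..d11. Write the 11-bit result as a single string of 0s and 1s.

01001111000

s1 (pos 1,3,5,7,9,11,13,15): 1⊕0⊕1⊕0⊕1⊕1⊕0⊕0 = 0
s2 (pos 2,3,6,7,10,11,14,15): 0⊕0⊕0⊕0⊕1⊕1⊕0⊕0 = 0
s4 (pos 4,5,6,7,12,13,14,15): 0⊕1⊕0⊕0⊕1⊕0⊕0⊕0 = 0
s8 (pos 8,9,10,11,12,13,14,15): 0⊕1⊕1⊕1⊕1⊕0⊕0⊕0 = 0
Syndrome s8…s1 = 0000 → no error.
Read data bits from positions 3,5,6,7,9,10,11,12,13,14,15: 01001111000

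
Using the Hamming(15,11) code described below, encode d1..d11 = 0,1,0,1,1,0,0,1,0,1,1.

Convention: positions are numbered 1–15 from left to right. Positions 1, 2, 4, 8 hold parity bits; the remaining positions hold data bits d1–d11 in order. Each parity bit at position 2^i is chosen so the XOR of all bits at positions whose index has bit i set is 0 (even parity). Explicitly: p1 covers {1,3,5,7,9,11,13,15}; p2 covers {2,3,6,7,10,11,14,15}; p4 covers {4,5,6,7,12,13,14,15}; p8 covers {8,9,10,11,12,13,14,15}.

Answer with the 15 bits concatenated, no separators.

010110101001011

Place data at non-parity positions: p1 p2 0 p4 1 0 1 p8 1 0 0 1 0 1 1
p1 (pos 1,3,5,7,9,11,13,15): XOR of data positions = 0⊕1⊕1⊕1⊕0⊕0⊕1 = 0
p2 (pos 2,3,6,7,10,11,14,15): XOR of data positions = 0⊕0⊕1⊕0⊕0⊕1⊕1 = 1
p4 (pos 4,5,6,7,12,13,14,15): XOR of data positions = 1⊕0⊕1⊕1⊕0⊕1⊕1 = 1
p8 (pos 8,9,10,11,12,13,14,15): XOR of data positions = 1⊕0⊕0⊕1⊕0⊕1⊕1 = 0
Codeword: 010110101001011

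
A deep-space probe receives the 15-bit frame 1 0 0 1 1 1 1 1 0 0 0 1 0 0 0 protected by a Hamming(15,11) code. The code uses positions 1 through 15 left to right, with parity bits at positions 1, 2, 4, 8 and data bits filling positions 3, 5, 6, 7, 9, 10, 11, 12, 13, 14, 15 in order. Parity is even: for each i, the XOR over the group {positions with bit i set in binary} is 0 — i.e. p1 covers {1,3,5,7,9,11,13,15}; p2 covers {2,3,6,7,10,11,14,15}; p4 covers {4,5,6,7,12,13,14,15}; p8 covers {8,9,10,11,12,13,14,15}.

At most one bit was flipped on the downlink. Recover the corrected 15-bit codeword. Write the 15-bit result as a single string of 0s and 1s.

s1 (pos 1,3,5,7,9,11,13,15): 1⊕0⊕1⊕1⊕0⊕0⊕0⊕0 = 1
s2 (pos 2,3,6,7,10,11,14,15): 0⊕0⊕1⊕1⊕0⊕0⊕0⊕0 = 0
s4 (pos 4,5,6,7,12,13,14,15): 1⊕1⊕1⊕1⊕1⊕0⊕0⊕0 = 1
s8 (pos 8,9,10,11,12,13,14,15): 1⊕0⊕0⊕0⊕1⊕0⊕0⊕0 = 0
Syndrome s8…s1 = 0101 → error at position 5.
Flip position 5: 100111110001000 → 100101110001000

100101110001000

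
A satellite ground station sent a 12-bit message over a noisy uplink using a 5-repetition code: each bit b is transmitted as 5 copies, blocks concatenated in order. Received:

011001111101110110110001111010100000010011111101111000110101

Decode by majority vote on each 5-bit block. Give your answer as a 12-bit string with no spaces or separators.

Block 1 (01100): 2 ones → 0
Block 2 (11111): 5 ones → 1
Block 3 (01110): 3 ones → 1
Block 4 (11011): 4 ones → 1
Block 5 (00011): 2 ones → 0
Block 6 (11010): 3 ones → 1
Block 7 (10000): 1 one → 0
Block 8 (00100): 1 one → 0
Block 9 (11111): 5 ones → 1
Block 10 (10111): 4 ones → 1
Block 11 (10001): 2 ones → 0
Block 12 (10101): 3 ones → 1

011101001101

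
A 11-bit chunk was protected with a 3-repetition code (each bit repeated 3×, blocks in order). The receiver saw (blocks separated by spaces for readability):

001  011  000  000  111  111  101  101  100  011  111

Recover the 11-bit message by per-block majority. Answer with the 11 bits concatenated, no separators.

01001111011

Block 1 (001): 1 one → 0
Block 2 (011): 2 ones → 1
Block 3 (000): 0 ones → 0
Block 4 (000): 0 ones → 0
Block 5 (111): 3 ones → 1
Block 6 (111): 3 ones → 1
Block 7 (101): 2 ones → 1
Block 8 (101): 2 ones → 1
Block 9 (100): 1 one → 0
Block 10 (011): 2 ones → 1
Block 11 (111): 3 ones → 1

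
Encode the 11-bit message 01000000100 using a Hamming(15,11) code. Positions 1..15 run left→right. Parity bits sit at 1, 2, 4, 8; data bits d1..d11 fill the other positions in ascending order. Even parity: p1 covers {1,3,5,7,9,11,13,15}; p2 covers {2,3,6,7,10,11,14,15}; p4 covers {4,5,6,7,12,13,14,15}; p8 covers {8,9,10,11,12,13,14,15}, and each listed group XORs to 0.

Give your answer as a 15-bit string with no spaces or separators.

Place data at non-parity positions: p1 p2 0 p4 1 0 0 p8 0 0 0 0 1 0 0
p1 (pos 1,3,5,7,9,11,13,15): XOR of data positions = 0⊕1⊕0⊕0⊕0⊕1⊕0 = 0
p2 (pos 2,3,6,7,10,11,14,15): XOR of data positions = 0⊕0⊕0⊕0⊕0⊕0⊕0 = 0
p4 (pos 4,5,6,7,12,13,14,15): XOR of data positions = 1⊕0⊕0⊕0⊕1⊕0⊕0 = 0
p8 (pos 8,9,10,11,12,13,14,15): XOR of data positions = 0⊕0⊕0⊕0⊕1⊕0⊕0 = 1
Codeword: 000010010000100

000010010000100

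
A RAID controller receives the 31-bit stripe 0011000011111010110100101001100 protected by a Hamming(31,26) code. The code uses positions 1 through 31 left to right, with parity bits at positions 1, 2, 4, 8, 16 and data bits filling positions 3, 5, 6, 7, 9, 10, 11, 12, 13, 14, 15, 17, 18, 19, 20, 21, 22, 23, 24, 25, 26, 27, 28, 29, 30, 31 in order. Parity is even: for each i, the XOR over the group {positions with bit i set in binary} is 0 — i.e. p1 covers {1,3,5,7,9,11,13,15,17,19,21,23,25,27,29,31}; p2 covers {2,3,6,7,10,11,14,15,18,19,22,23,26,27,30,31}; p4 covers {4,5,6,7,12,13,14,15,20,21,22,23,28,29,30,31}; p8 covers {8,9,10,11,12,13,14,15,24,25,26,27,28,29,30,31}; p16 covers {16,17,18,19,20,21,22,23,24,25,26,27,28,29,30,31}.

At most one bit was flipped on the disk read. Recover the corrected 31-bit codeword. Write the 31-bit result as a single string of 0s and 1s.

s1 (pos 1,3,5,7,9,11,13,15,17,19,21,23,25,27,29,31): 0⊕1⊕0⊕0⊕1⊕1⊕1⊕1⊕1⊕0⊕0⊕1⊕1⊕0⊕1⊕0 = 1
s2 (pos 2,3,6,7,10,11,14,15,18,19,22,23,26,27,30,31): 0⊕1⊕0⊕0⊕1⊕1⊕0⊕1⊕1⊕0⊕0⊕1⊕0⊕0⊕0⊕0 = 0
s4 (pos 4,5,6,7,12,13,14,15,20,21,22,23,28,29,30,31): 1⊕0⊕0⊕0⊕1⊕1⊕0⊕1⊕1⊕0⊕0⊕1⊕1⊕1⊕0⊕0 = 0
s8 (pos 8,9,10,11,12,13,14,15,24,25,26,27,28,29,30,31): 0⊕1⊕1⊕1⊕1⊕1⊕0⊕1⊕0⊕1⊕0⊕0⊕1⊕1⊕0⊕0 = 1
s16 (pos 16,17,18,19,20,21,22,23,24,25,26,27,28,29,30,31): 0⊕1⊕1⊕0⊕1⊕0⊕0⊕1⊕0⊕1⊕0⊕0⊕1⊕1⊕0⊕0 = 1
Syndrome s16…s1 = 11001 → error at position 25.
Flip position 25: 0011000011111010110100101001100 → 0011000011111010110100100001100

0011000011111010110100100001100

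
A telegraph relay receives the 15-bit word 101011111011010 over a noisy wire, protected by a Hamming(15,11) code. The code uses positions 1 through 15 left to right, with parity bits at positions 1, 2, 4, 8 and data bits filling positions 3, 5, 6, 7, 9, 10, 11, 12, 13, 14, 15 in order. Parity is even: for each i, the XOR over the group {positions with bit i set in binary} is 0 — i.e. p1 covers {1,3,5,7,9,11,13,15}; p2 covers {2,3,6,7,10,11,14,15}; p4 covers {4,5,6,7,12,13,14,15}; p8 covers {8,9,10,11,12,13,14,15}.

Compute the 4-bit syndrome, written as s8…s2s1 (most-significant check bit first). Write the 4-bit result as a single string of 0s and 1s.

1110

s1 (pos 1,3,5,7,9,11,13,15): 1⊕1⊕1⊕1⊕1⊕1⊕0⊕0 = 0
s2 (pos 2,3,6,7,10,11,14,15): 0⊕1⊕1⊕1⊕0⊕1⊕1⊕0 = 1
s4 (pos 4,5,6,7,12,13,14,15): 0⊕1⊕1⊕1⊕1⊕0⊕1⊕0 = 1
s8 (pos 8,9,10,11,12,13,14,15): 1⊕1⊕0⊕1⊕1⊕0⊕1⊕0 = 1
Syndrome s8…s1 = 1110 → error at position 14.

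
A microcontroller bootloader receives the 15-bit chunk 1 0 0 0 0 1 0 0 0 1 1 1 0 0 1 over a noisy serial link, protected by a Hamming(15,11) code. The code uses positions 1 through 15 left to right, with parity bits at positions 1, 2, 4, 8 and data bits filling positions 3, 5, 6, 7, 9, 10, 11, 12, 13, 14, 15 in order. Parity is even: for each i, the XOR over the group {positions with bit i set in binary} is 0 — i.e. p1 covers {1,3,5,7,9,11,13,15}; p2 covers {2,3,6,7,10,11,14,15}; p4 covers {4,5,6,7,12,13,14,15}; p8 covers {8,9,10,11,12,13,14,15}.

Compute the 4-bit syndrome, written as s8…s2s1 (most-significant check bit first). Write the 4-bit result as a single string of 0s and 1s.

s1 (pos 1,3,5,7,9,11,13,15): 1⊕0⊕0⊕0⊕0⊕1⊕0⊕1 = 1
s2 (pos 2,3,6,7,10,11,14,15): 0⊕0⊕1⊕0⊕1⊕1⊕0⊕1 = 0
s4 (pos 4,5,6,7,12,13,14,15): 0⊕0⊕1⊕0⊕1⊕0⊕0⊕1 = 1
s8 (pos 8,9,10,11,12,13,14,15): 0⊕0⊕1⊕1⊕1⊕0⊕0⊕1 = 0
Syndrome s8…s1 = 0101 → error at position 5.

0101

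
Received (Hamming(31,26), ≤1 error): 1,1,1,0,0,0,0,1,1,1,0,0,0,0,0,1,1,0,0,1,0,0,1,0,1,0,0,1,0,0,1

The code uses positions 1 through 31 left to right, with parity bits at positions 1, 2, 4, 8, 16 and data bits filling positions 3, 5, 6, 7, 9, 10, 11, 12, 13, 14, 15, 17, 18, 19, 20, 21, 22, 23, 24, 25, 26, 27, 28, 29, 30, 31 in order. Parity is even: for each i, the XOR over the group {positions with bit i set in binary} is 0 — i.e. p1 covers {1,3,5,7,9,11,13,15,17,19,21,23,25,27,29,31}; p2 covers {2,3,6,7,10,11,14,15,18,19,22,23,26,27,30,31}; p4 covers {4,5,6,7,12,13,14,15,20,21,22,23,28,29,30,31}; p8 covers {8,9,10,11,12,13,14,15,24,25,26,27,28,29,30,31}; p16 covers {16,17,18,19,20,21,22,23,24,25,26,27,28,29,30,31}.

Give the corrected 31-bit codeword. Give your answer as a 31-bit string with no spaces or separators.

1110000111000001101100101001001

s1 (pos 1,3,5,7,9,11,13,15,17,19,21,23,25,27,29,31): 1⊕1⊕0⊕0⊕1⊕0⊕0⊕0⊕1⊕0⊕0⊕1⊕1⊕0⊕0⊕1 = 1
s2 (pos 2,3,6,7,10,11,14,15,18,19,22,23,26,27,30,31): 1⊕1⊕0⊕0⊕1⊕0⊕0⊕0⊕0⊕0⊕0⊕1⊕0⊕0⊕0⊕1 = 1
s4 (pos 4,5,6,7,12,13,14,15,20,21,22,23,28,29,30,31): 0⊕0⊕0⊕0⊕0⊕0⊕0⊕0⊕1⊕0⊕0⊕1⊕1⊕0⊕0⊕1 = 0
s8 (pos 8,9,10,11,12,13,14,15,24,25,26,27,28,29,30,31): 1⊕1⊕1⊕0⊕0⊕0⊕0⊕0⊕0⊕1⊕0⊕0⊕1⊕0⊕0⊕1 = 0
s16 (pos 16,17,18,19,20,21,22,23,24,25,26,27,28,29,30,31): 1⊕1⊕0⊕0⊕1⊕0⊕0⊕1⊕0⊕1⊕0⊕0⊕1⊕0⊕0⊕1 = 1
Syndrome s16…s1 = 10011 → error at position 19.
Flip position 19: 1110000111000001100100101001001 → 1110000111000001101100101001001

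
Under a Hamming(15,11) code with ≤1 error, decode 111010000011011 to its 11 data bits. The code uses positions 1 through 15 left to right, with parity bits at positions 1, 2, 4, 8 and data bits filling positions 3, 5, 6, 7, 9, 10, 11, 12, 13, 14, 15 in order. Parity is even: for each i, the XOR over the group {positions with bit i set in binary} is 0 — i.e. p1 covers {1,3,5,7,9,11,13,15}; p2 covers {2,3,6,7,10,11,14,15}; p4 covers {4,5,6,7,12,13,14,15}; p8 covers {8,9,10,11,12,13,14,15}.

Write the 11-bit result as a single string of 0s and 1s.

01000011011

s1 (pos 1,3,5,7,9,11,13,15): 1⊕1⊕1⊕0⊕0⊕1⊕0⊕1 = 1
s2 (pos 2,3,6,7,10,11,14,15): 1⊕1⊕0⊕0⊕0⊕1⊕1⊕1 = 1
s4 (pos 4,5,6,7,12,13,14,15): 0⊕1⊕0⊕0⊕1⊕0⊕1⊕1 = 0
s8 (pos 8,9,10,11,12,13,14,15): 0⊕0⊕0⊕1⊕1⊕0⊕1⊕1 = 0
Syndrome s8…s1 = 0011 → error at position 3.
Flip position 3: 111010000011011 → 110010000011011
Read data bits from positions 3,5,6,7,9,10,11,12,13,14,15: 01000011011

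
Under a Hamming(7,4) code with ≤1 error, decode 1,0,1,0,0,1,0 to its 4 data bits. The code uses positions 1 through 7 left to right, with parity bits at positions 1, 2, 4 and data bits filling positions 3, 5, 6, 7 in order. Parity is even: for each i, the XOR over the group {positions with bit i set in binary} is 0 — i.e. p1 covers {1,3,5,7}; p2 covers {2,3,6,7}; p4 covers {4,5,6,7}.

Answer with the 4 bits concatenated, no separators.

1010

s1 (pos 1,3,5,7): 1⊕1⊕0⊕0 = 0
s2 (pos 2,3,6,7): 0⊕1⊕1⊕0 = 0
s4 (pos 4,5,6,7): 0⊕0⊕1⊕0 = 1
Syndrome s4…s1 = 100 → error at position 4.
Flip position 4: 1010010 → 1011010
Read data bits from positions 3,5,6,7: 1010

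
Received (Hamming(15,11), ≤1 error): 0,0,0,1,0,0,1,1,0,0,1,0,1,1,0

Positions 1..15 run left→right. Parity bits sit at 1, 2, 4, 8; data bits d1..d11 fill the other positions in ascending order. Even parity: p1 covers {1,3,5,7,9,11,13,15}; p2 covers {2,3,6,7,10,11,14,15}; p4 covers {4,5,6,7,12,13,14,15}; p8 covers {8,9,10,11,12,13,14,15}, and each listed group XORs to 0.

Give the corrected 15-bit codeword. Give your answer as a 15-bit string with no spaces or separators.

s1 (pos 1,3,5,7,9,11,13,15): 0⊕0⊕0⊕1⊕0⊕1⊕1⊕0 = 1
s2 (pos 2,3,6,7,10,11,14,15): 0⊕0⊕0⊕1⊕0⊕1⊕1⊕0 = 1
s4 (pos 4,5,6,7,12,13,14,15): 1⊕0⊕0⊕1⊕0⊕1⊕1⊕0 = 0
s8 (pos 8,9,10,11,12,13,14,15): 1⊕0⊕0⊕1⊕0⊕1⊕1⊕0 = 0
Syndrome s8…s1 = 0011 → error at position 3.
Flip position 3: 000100110010110 → 001100110010110

001100110010110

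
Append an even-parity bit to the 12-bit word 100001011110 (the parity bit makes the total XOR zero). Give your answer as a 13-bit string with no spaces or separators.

1000010111100

XOR of the 12 data bits: 1⊕0⊕0⊕0⊕0⊕1⊕0⊕1⊕1⊕1⊕1⊕0 = 0
Parity bit = 0 (so all 13 bits XOR to 0).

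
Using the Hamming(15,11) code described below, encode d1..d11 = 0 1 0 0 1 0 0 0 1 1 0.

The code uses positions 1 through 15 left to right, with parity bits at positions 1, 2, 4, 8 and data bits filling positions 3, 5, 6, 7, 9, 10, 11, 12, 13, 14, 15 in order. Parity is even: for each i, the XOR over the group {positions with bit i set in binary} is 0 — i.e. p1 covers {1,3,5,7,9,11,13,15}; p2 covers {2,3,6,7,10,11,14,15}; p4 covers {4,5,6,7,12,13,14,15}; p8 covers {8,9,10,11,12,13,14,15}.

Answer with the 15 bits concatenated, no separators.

110110011000110

Place data at non-parity positions: p1 p2 0 p4 1 0 0 p8 1 0 0 0 1 1 0
p1 (pos 1,3,5,7,9,11,13,15): XOR of data positions = 0⊕1⊕0⊕1⊕0⊕1⊕0 = 1
p2 (pos 2,3,6,7,10,11,14,15): XOR of data positions = 0⊕0⊕0⊕0⊕0⊕1⊕0 = 1
p4 (pos 4,5,6,7,12,13,14,15): XOR of data positions = 1⊕0⊕0⊕0⊕1⊕1⊕0 = 1
p8 (pos 8,9,10,11,12,13,14,15): XOR of data positions = 1⊕0⊕0⊕0⊕1⊕1⊕0 = 1
Codeword: 110110011000110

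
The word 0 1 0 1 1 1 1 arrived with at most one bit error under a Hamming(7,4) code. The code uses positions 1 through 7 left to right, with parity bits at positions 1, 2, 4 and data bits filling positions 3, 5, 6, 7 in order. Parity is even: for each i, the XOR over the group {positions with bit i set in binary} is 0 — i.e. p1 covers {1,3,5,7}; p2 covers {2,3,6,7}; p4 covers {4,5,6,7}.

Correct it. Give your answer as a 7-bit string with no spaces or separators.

s1 (pos 1,3,5,7): 0⊕0⊕1⊕1 = 0
s2 (pos 2,3,6,7): 1⊕0⊕1⊕1 = 1
s4 (pos 4,5,6,7): 1⊕1⊕1⊕1 = 0
Syndrome s4…s1 = 010 → error at position 2.
Flip position 2: 0101111 → 0001111

0001111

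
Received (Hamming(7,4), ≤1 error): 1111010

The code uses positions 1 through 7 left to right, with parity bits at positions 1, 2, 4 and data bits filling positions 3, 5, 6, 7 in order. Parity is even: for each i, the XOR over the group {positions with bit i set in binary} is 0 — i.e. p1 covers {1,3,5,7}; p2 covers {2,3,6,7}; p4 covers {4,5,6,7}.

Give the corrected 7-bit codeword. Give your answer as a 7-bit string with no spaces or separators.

s1 (pos 1,3,5,7): 1⊕1⊕0⊕0 = 0
s2 (pos 2,3,6,7): 1⊕1⊕1⊕0 = 1
s4 (pos 4,5,6,7): 1⊕0⊕1⊕0 = 0
Syndrome s4…s1 = 010 → error at position 2.
Flip position 2: 1111010 → 1011010

1011010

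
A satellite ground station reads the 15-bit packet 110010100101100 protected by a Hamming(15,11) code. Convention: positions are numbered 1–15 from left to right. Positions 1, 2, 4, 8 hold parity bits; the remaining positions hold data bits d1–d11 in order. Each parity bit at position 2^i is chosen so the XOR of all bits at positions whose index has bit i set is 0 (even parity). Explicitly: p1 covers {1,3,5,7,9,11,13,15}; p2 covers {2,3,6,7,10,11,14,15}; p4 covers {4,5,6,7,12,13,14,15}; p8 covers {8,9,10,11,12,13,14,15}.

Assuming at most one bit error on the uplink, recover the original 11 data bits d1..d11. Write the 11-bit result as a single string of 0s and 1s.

s1 (pos 1,3,5,7,9,11,13,15): 1⊕0⊕1⊕1⊕0⊕0⊕1⊕0 = 0
s2 (pos 2,3,6,7,10,11,14,15): 1⊕0⊕0⊕1⊕1⊕0⊕0⊕0 = 1
s4 (pos 4,5,6,7,12,13,14,15): 0⊕1⊕0⊕1⊕1⊕1⊕0⊕0 = 0
s8 (pos 8,9,10,11,12,13,14,15): 0⊕0⊕1⊕0⊕1⊕1⊕0⊕0 = 1
Syndrome s8…s1 = 1010 → error at position 10.
Flip position 10: 110010100101100 → 110010100001100
Read data bits from positions 3,5,6,7,9,10,11,12,13,14,15: 01010001100

01010001100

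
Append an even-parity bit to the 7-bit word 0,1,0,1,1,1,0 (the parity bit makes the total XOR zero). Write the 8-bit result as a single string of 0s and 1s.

XOR of the 7 data bits: 0⊕1⊕0⊕1⊕1⊕1⊕0 = 0
Parity bit = 0 (so all 8 bits XOR to 0).

01011100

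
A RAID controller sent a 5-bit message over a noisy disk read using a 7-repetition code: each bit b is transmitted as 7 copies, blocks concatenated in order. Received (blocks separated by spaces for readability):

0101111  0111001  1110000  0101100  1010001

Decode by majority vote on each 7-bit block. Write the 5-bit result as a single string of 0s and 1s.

Block 1 (0101111): 5 ones → 1
Block 2 (0111001): 4 ones → 1
Block 3 (1110000): 3 ones → 0
Block 4 (0101100): 3 ones → 0
Block 5 (1010001): 3 ones → 0

11000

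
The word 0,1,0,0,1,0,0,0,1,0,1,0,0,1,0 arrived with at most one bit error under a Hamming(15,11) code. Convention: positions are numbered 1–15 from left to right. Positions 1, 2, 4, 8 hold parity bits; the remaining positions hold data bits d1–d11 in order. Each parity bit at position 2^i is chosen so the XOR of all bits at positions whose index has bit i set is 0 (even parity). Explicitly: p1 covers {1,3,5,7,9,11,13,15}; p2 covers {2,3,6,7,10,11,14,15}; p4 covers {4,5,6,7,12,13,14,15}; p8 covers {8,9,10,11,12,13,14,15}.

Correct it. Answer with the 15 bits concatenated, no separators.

010010001000010

s1 (pos 1,3,5,7,9,11,13,15): 0⊕0⊕1⊕0⊕1⊕1⊕0⊕0 = 1
s2 (pos 2,3,6,7,10,11,14,15): 1⊕0⊕0⊕0⊕0⊕1⊕1⊕0 = 1
s4 (pos 4,5,6,7,12,13,14,15): 0⊕1⊕0⊕0⊕0⊕0⊕1⊕0 = 0
s8 (pos 8,9,10,11,12,13,14,15): 0⊕1⊕0⊕1⊕0⊕0⊕1⊕0 = 1
Syndrome s8…s1 = 1011 → error at position 11.
Flip position 11: 010010001010010 → 010010001000010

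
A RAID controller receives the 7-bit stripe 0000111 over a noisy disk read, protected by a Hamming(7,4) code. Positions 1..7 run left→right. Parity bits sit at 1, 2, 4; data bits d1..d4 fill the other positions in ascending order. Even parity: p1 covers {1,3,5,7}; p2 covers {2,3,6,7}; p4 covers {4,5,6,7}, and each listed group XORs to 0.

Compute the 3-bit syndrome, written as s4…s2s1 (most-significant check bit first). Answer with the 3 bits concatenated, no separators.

s1 (pos 1,3,5,7): 0⊕0⊕1⊕1 = 0
s2 (pos 2,3,6,7): 0⊕0⊕1⊕1 = 0
s4 (pos 4,5,6,7): 0⊕1⊕1⊕1 = 1
Syndrome s4…s1 = 100 → error at position 4.

100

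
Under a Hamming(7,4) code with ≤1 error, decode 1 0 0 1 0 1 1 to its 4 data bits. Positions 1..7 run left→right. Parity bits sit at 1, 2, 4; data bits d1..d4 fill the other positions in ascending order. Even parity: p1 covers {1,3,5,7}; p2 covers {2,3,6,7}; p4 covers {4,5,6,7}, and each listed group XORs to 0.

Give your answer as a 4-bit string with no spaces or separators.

s1 (pos 1,3,5,7): 1⊕0⊕0⊕1 = 0
s2 (pos 2,3,6,7): 0⊕0⊕1⊕1 = 0
s4 (pos 4,5,6,7): 1⊕0⊕1⊕1 = 1
Syndrome s4…s1 = 100 → error at position 4.
Flip position 4: 1001011 → 1000011
Read data bits from positions 3,5,6,7: 0011

0011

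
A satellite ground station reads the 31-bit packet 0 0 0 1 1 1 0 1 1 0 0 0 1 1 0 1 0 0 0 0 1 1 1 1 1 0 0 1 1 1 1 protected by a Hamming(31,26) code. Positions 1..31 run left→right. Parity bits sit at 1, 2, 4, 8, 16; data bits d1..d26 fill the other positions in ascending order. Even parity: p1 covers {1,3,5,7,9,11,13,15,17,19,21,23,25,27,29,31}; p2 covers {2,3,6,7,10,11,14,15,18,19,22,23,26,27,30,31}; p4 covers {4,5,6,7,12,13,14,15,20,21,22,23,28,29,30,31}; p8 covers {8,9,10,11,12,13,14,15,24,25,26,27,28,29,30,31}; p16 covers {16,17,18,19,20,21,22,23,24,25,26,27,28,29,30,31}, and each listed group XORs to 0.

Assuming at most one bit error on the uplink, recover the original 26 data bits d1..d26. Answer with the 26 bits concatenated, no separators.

01101000110000011111001111

s1 (pos 1,3,5,7,9,11,13,15,17,19,21,23,25,27,29,31): 0⊕0⊕1⊕0⊕1⊕0⊕1⊕0⊕0⊕0⊕1⊕1⊕1⊕0⊕1⊕1 = 0
s2 (pos 2,3,6,7,10,11,14,15,18,19,22,23,26,27,30,31): 0⊕0⊕1⊕0⊕0⊕0⊕1⊕0⊕0⊕0⊕1⊕1⊕0⊕0⊕1⊕1 = 0
s4 (pos 4,5,6,7,12,13,14,15,20,21,22,23,28,29,30,31): 1⊕1⊕1⊕0⊕0⊕1⊕1⊕0⊕0⊕1⊕1⊕1⊕1⊕1⊕1⊕1 = 0
s8 (pos 8,9,10,11,12,13,14,15,24,25,26,27,28,29,30,31): 1⊕1⊕0⊕0⊕0⊕1⊕1⊕0⊕1⊕1⊕0⊕0⊕1⊕1⊕1⊕1 = 0
s16 (pos 16,17,18,19,20,21,22,23,24,25,26,27,28,29,30,31): 1⊕0⊕0⊕0⊕0⊕1⊕1⊕1⊕1⊕1⊕0⊕0⊕1⊕1⊕1⊕1 = 0
Syndrome s16…s1 = 00000 → no error.
Read data bits from positions 3,5,6,7,9,10,11,12,13,14,15,17,18,19,20,21,22,23,24,25,26,27,28,29,30,31: 01101000110000011111001111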